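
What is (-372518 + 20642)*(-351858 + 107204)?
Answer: 86087870904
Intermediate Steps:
(-372518 + 20642)*(-351858 + 107204) = -351876*(-244654) = 86087870904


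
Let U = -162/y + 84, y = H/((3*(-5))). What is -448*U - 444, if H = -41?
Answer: -472476/41 ≈ -11524.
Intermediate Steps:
y = 41/15 (y = -41/(3*(-5)) = -41/(-15) = -41*(-1/15) = 41/15 ≈ 2.7333)
U = 1014/41 (U = -162/41/15 + 84 = -162*15/41 + 84 = -2430/41 + 84 = 1014/41 ≈ 24.732)
-448*U - 444 = -448*1014/41 - 444 = -454272/41 - 444 = -472476/41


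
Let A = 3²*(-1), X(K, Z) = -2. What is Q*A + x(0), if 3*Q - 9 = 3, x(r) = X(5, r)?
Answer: -38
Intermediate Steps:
x(r) = -2
Q = 4 (Q = 3 + (⅓)*3 = 3 + 1 = 4)
A = -9 (A = 9*(-1) = -9)
Q*A + x(0) = 4*(-9) - 2 = -36 - 2 = -38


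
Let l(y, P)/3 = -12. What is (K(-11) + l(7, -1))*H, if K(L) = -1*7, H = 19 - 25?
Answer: 258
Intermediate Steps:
l(y, P) = -36 (l(y, P) = 3*(-12) = -36)
H = -6
K(L) = -7
(K(-11) + l(7, -1))*H = (-7 - 36)*(-6) = -43*(-6) = 258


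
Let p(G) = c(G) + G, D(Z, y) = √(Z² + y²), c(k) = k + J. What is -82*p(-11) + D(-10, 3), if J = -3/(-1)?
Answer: 1558 + √109 ≈ 1568.4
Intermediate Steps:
J = 3 (J = -3*(-1) = 3)
c(k) = 3 + k (c(k) = k + 3 = 3 + k)
p(G) = 3 + 2*G (p(G) = (3 + G) + G = 3 + 2*G)
-82*p(-11) + D(-10, 3) = -82*(3 + 2*(-11)) + √((-10)² + 3²) = -82*(3 - 22) + √(100 + 9) = -82*(-19) + √109 = 1558 + √109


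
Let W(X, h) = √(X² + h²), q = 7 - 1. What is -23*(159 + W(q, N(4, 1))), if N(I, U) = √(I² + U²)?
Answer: -3657 - 23*√53 ≈ -3824.4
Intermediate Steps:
q = 6
-23*(159 + W(q, N(4, 1))) = -23*(159 + √(6² + (√(4² + 1²))²)) = -23*(159 + √(36 + (√(16 + 1))²)) = -23*(159 + √(36 + (√17)²)) = -23*(159 + √(36 + 17)) = -23*(159 + √53) = -3657 - 23*√53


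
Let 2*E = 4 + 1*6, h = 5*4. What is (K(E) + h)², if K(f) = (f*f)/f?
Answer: 625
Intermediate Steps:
h = 20
E = 5 (E = (4 + 1*6)/2 = (4 + 6)/2 = (½)*10 = 5)
K(f) = f (K(f) = f²/f = f)
(K(E) + h)² = (5 + 20)² = 25² = 625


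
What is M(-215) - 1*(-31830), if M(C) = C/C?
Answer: 31831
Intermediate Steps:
M(C) = 1
M(-215) - 1*(-31830) = 1 - 1*(-31830) = 1 + 31830 = 31831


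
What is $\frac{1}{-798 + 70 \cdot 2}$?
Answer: $- \frac{1}{658} \approx -0.0015198$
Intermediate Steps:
$\frac{1}{-798 + 70 \cdot 2} = \frac{1}{-798 + 140} = \frac{1}{-658} = - \frac{1}{658}$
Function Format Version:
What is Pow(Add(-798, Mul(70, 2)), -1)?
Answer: Rational(-1, 658) ≈ -0.0015198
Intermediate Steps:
Pow(Add(-798, Mul(70, 2)), -1) = Pow(Add(-798, 140), -1) = Pow(-658, -1) = Rational(-1, 658)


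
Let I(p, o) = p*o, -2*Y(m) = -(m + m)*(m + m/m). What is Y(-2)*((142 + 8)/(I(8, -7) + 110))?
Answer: 50/9 ≈ 5.5556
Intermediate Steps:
Y(m) = m*(1 + m) (Y(m) = -(-1)*(m + m)*(m + m/m)/2 = -(-1)*(2*m)*(m + 1)/2 = -(-1)*(2*m)*(1 + m)/2 = -(-1)*2*m*(1 + m)/2 = -(-1)*m*(1 + m) = m*(1 + m))
I(p, o) = o*p
Y(-2)*((142 + 8)/(I(8, -7) + 110)) = (-2*(1 - 2))*((142 + 8)/(-7*8 + 110)) = (-2*(-1))*(150/(-56 + 110)) = 2*(150/54) = 2*(150*(1/54)) = 2*(25/9) = 50/9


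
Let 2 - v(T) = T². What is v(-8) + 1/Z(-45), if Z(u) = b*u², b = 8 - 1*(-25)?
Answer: -4143149/66825 ≈ -62.000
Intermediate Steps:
b = 33 (b = 8 + 25 = 33)
Z(u) = 33*u²
v(T) = 2 - T²
v(-8) + 1/Z(-45) = (2 - 1*(-8)²) + 1/(33*(-45)²) = (2 - 1*64) + 1/(33*2025) = (2 - 64) + 1/66825 = -62 + 1/66825 = -4143149/66825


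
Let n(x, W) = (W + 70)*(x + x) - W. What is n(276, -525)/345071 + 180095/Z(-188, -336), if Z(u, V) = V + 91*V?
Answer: -69893190865/10666834752 ≈ -6.5524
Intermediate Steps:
Z(u, V) = 92*V
n(x, W) = -W + 2*x*(70 + W) (n(x, W) = (70 + W)*(2*x) - W = 2*x*(70 + W) - W = -W + 2*x*(70 + W))
n(276, -525)/345071 + 180095/Z(-188, -336) = (-1*(-525) + 140*276 + 2*(-525)*276)/345071 + 180095/((92*(-336))) = (525 + 38640 - 289800)*(1/345071) + 180095/(-30912) = -250635*1/345071 + 180095*(-1/30912) = -250635/345071 - 180095/30912 = -69893190865/10666834752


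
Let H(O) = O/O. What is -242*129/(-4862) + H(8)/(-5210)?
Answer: 7392769/1151410 ≈ 6.4206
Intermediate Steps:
H(O) = 1
-242*129/(-4862) + H(8)/(-5210) = -242*129/(-4862) + 1/(-5210) = -31218*(-1/4862) + 1*(-1/5210) = 1419/221 - 1/5210 = 7392769/1151410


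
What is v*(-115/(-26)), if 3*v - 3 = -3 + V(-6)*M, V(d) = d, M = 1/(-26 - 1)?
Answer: 115/351 ≈ 0.32764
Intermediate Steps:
M = -1/27 (M = 1/(-27) = -1/27 ≈ -0.037037)
v = 2/27 (v = 1 + (-3 - 6*(-1/27))/3 = 1 + (-3 + 2/9)/3 = 1 + (⅓)*(-25/9) = 1 - 25/27 = 2/27 ≈ 0.074074)
v*(-115/(-26)) = 2*(-115/(-26))/27 = 2*(-115*(-1/26))/27 = (2/27)*(115/26) = 115/351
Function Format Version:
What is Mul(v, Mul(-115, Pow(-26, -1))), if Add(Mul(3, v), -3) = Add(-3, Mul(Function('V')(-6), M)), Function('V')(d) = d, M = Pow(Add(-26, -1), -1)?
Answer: Rational(115, 351) ≈ 0.32764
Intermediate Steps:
M = Rational(-1, 27) (M = Pow(-27, -1) = Rational(-1, 27) ≈ -0.037037)
v = Rational(2, 27) (v = Add(1, Mul(Rational(1, 3), Add(-3, Mul(-6, Rational(-1, 27))))) = Add(1, Mul(Rational(1, 3), Add(-3, Rational(2, 9)))) = Add(1, Mul(Rational(1, 3), Rational(-25, 9))) = Add(1, Rational(-25, 27)) = Rational(2, 27) ≈ 0.074074)
Mul(v, Mul(-115, Pow(-26, -1))) = Mul(Rational(2, 27), Mul(-115, Pow(-26, -1))) = Mul(Rational(2, 27), Mul(-115, Rational(-1, 26))) = Mul(Rational(2, 27), Rational(115, 26)) = Rational(115, 351)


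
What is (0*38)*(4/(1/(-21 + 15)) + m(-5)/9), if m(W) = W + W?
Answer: 0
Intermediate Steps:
m(W) = 2*W
(0*38)*(4/(1/(-21 + 15)) + m(-5)/9) = (0*38)*(4/(1/(-21 + 15)) + (2*(-5))/9) = 0*(4/(1/(-6)) - 10*⅑) = 0*(4/(-⅙) - 10/9) = 0*(4*(-6) - 10/9) = 0*(-24 - 10/9) = 0*(-226/9) = 0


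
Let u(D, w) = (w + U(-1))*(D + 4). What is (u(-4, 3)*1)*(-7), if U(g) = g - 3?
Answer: 0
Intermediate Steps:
U(g) = -3 + g
u(D, w) = (-4 + w)*(4 + D) (u(D, w) = (w + (-3 - 1))*(D + 4) = (w - 4)*(4 + D) = (-4 + w)*(4 + D))
(u(-4, 3)*1)*(-7) = ((-16 - 4*(-4) + 4*3 - 4*3)*1)*(-7) = ((-16 + 16 + 12 - 12)*1)*(-7) = (0*1)*(-7) = 0*(-7) = 0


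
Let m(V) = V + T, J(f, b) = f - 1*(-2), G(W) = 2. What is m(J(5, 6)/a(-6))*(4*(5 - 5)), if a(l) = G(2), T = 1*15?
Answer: 0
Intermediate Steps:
T = 15
a(l) = 2
J(f, b) = 2 + f (J(f, b) = f + 2 = 2 + f)
m(V) = 15 + V (m(V) = V + 15 = 15 + V)
m(J(5, 6)/a(-6))*(4*(5 - 5)) = (15 + (2 + 5)/2)*(4*(5 - 5)) = (15 + 7*(½))*(4*0) = (15 + 7/2)*0 = (37/2)*0 = 0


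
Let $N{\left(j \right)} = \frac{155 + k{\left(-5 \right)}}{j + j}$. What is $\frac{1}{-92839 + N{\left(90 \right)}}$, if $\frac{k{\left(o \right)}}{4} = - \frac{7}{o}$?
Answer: $- \frac{900}{83554297} \approx -1.0771 \cdot 10^{-5}$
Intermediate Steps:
$k{\left(o \right)} = - \frac{28}{o}$ ($k{\left(o \right)} = 4 \left(- \frac{7}{o}\right) = - \frac{28}{o}$)
$N{\left(j \right)} = \frac{803}{10 j}$ ($N{\left(j \right)} = \frac{155 - \frac{28}{-5}}{j + j} = \frac{155 - - \frac{28}{5}}{2 j} = \left(155 + \frac{28}{5}\right) \frac{1}{2 j} = \frac{803 \frac{1}{2 j}}{5} = \frac{803}{10 j}$)
$\frac{1}{-92839 + N{\left(90 \right)}} = \frac{1}{-92839 + \frac{803}{10 \cdot 90}} = \frac{1}{-92839 + \frac{803}{10} \cdot \frac{1}{90}} = \frac{1}{-92839 + \frac{803}{900}} = \frac{1}{- \frac{83554297}{900}} = - \frac{900}{83554297}$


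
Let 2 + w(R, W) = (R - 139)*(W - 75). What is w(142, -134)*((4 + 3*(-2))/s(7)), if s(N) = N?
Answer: 1258/7 ≈ 179.71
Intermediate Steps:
w(R, W) = -2 + (-139 + R)*(-75 + W) (w(R, W) = -2 + (R - 139)*(W - 75) = -2 + (-139 + R)*(-75 + W))
w(142, -134)*((4 + 3*(-2))/s(7)) = (10423 - 139*(-134) - 75*142 + 142*(-134))*((4 + 3*(-2))/7) = (10423 + 18626 - 10650 - 19028)*((4 - 6)*(⅐)) = -(-1258)/7 = -629*(-2/7) = 1258/7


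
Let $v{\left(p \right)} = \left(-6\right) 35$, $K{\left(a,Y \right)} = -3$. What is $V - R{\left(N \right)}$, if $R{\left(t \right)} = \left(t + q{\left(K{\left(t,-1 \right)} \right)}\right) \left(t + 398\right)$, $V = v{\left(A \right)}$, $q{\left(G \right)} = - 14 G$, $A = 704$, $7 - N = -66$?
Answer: $-54375$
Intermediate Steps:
$N = 73$ ($N = 7 - -66 = 7 + 66 = 73$)
$v{\left(p \right)} = -210$
$V = -210$
$R{\left(t \right)} = \left(42 + t\right) \left(398 + t\right)$ ($R{\left(t \right)} = \left(t - -42\right) \left(t + 398\right) = \left(t + 42\right) \left(398 + t\right) = \left(42 + t\right) \left(398 + t\right)$)
$V - R{\left(N \right)} = -210 - \left(16716 + 73^{2} + 440 \cdot 73\right) = -210 - \left(16716 + 5329 + 32120\right) = -210 - 54165 = -54375$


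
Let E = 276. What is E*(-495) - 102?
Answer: -136722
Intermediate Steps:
E*(-495) - 102 = 276*(-495) - 102 = -136620 - 102 = -136722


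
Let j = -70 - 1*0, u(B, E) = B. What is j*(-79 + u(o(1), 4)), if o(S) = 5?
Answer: 5180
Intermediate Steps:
j = -70 (j = -70 + 0 = -70)
j*(-79 + u(o(1), 4)) = -70*(-79 + 5) = -70*(-74) = 5180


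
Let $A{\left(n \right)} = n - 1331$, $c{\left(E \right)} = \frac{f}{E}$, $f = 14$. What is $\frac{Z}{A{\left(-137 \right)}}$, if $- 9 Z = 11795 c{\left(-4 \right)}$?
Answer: $- \frac{82565}{26424} \approx -3.1246$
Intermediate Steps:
$c{\left(E \right)} = \frac{14}{E}$
$Z = \frac{82565}{18}$ ($Z = - \frac{11795 \frac{14}{-4}}{9} = - \frac{11795 \cdot 14 \left(- \frac{1}{4}\right)}{9} = - \frac{11795 \left(- \frac{7}{2}\right)}{9} = \left(- \frac{1}{9}\right) \left(- \frac{82565}{2}\right) = \frac{82565}{18} \approx 4586.9$)
$A{\left(n \right)} = -1331 + n$ ($A{\left(n \right)} = n - 1331 = -1331 + n$)
$\frac{Z}{A{\left(-137 \right)}} = \frac{82565}{18 \left(-1331 - 137\right)} = \frac{82565}{18 \left(-1468\right)} = \frac{82565}{18} \left(- \frac{1}{1468}\right) = - \frac{82565}{26424}$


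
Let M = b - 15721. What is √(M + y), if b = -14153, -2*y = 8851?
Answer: I*√137198/2 ≈ 185.2*I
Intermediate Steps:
y = -8851/2 (y = -½*8851 = -8851/2 ≈ -4425.5)
M = -29874 (M = -14153 - 15721 = -29874)
√(M + y) = √(-29874 - 8851/2) = √(-68599/2) = I*√137198/2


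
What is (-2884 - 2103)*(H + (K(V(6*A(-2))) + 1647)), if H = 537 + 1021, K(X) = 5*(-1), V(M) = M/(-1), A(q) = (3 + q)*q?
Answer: -15958400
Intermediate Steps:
A(q) = q*(3 + q)
V(M) = -M (V(M) = M*(-1) = -M)
K(X) = -5
H = 1558
(-2884 - 2103)*(H + (K(V(6*A(-2))) + 1647)) = (-2884 - 2103)*(1558 + (-5 + 1647)) = -4987*(1558 + 1642) = -4987*3200 = -15958400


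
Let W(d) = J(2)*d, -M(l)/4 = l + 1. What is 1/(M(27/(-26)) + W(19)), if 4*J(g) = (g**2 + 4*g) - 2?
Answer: 26/1239 ≈ 0.020985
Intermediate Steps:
M(l) = -4 - 4*l (M(l) = -4*(l + 1) = -4*(1 + l) = -4 - 4*l)
J(g) = -1/2 + g + g**2/4 (J(g) = ((g**2 + 4*g) - 2)/4 = (-2 + g**2 + 4*g)/4 = -1/2 + g + g**2/4)
W(d) = 5*d/2 (W(d) = (-1/2 + 2 + (1/4)*2**2)*d = (-1/2 + 2 + (1/4)*4)*d = (-1/2 + 2 + 1)*d = 5*d/2)
1/(M(27/(-26)) + W(19)) = 1/((-4 - 108/(-26)) + (5/2)*19) = 1/((-4 - 108*(-1)/26) + 95/2) = 1/((-4 - 4*(-27/26)) + 95/2) = 1/((-4 + 54/13) + 95/2) = 1/(2/13 + 95/2) = 1/(1239/26) = 26/1239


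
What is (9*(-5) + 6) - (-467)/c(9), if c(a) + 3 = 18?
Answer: -118/15 ≈ -7.8667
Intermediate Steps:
c(a) = 15 (c(a) = -3 + 18 = 15)
(9*(-5) + 6) - (-467)/c(9) = (9*(-5) + 6) - (-467)/15 = (-45 + 6) - (-467)/15 = -39 - 1*(-467/15) = -39 + 467/15 = -118/15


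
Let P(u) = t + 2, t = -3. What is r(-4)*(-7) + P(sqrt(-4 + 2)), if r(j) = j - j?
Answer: -1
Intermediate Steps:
r(j) = 0
P(u) = -1 (P(u) = -3 + 2 = -1)
r(-4)*(-7) + P(sqrt(-4 + 2)) = 0*(-7) - 1 = 0 - 1 = -1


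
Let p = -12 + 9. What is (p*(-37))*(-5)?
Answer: -555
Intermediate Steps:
p = -3
(p*(-37))*(-5) = -3*(-37)*(-5) = 111*(-5) = -555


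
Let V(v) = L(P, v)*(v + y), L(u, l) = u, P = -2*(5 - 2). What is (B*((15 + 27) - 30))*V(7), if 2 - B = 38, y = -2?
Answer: 12960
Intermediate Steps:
P = -6 (P = -2*3 = -6)
B = -36 (B = 2 - 1*38 = 2 - 38 = -36)
V(v) = 12 - 6*v (V(v) = -6*(v - 2) = -6*(-2 + v) = 12 - 6*v)
(B*((15 + 27) - 30))*V(7) = (-36*((15 + 27) - 30))*(12 - 6*7) = (-36*(42 - 30))*(12 - 42) = -36*12*(-30) = -432*(-30) = 12960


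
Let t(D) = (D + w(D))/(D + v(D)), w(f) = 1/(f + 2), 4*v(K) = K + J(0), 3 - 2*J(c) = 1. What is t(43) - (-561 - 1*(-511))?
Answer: 61718/1215 ≈ 50.797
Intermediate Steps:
J(c) = 1 (J(c) = 3/2 - ½*1 = 3/2 - ½ = 1)
v(K) = ¼ + K/4 (v(K) = (K + 1)/4 = (1 + K)/4 = ¼ + K/4)
w(f) = 1/(2 + f)
t(D) = (D + 1/(2 + D))/(¼ + 5*D/4) (t(D) = (D + 1/(2 + D))/(D + (¼ + D/4)) = (D + 1/(2 + D))/(¼ + 5*D/4))
t(43) - (-561 - 1*(-511)) = 4*(1 + 43*(2 + 43))/((1 + 5*43)*(2 + 43)) - (-561 - 1*(-511)) = 4*(1 + 43*45)/((1 + 215)*45) - (-561 + 511) = 4*(1/45)*(1 + 1935)/216 - 1*(-50) = 4*(1/216)*(1/45)*1936 + 50 = 968/1215 + 50 = 61718/1215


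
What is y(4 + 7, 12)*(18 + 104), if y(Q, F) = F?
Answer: 1464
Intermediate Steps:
y(4 + 7, 12)*(18 + 104) = 12*(18 + 104) = 12*122 = 1464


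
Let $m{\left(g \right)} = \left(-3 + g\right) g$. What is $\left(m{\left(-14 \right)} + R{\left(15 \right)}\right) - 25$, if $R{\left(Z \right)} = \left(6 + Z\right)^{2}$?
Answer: $654$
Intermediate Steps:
$m{\left(g \right)} = g \left(-3 + g\right)$
$\left(m{\left(-14 \right)} + R{\left(15 \right)}\right) - 25 = \left(- 14 \left(-3 - 14\right) + \left(6 + 15\right)^{2}\right) - 25 = \left(\left(-14\right) \left(-17\right) + 21^{2}\right) - 25 = \left(238 + 441\right) - 25 = 679 - 25 = 654$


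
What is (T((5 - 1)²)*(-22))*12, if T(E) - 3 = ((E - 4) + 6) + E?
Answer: -9768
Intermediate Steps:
T(E) = 5 + 2*E (T(E) = 3 + (((E - 4) + 6) + E) = 3 + (((-4 + E) + 6) + E) = 3 + ((2 + E) + E) = 3 + (2 + 2*E) = 5 + 2*E)
(T((5 - 1)²)*(-22))*12 = ((5 + 2*(5 - 1)²)*(-22))*12 = ((5 + 2*4²)*(-22))*12 = ((5 + 2*16)*(-22))*12 = ((5 + 32)*(-22))*12 = (37*(-22))*12 = -814*12 = -9768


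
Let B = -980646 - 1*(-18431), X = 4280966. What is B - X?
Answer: -5243181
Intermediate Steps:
B = -962215 (B = -980646 + 18431 = -962215)
B - X = -962215 - 1*4280966 = -962215 - 4280966 = -5243181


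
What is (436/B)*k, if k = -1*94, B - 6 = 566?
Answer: -10246/143 ≈ -71.650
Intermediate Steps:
B = 572 (B = 6 + 566 = 572)
k = -94
(436/B)*k = (436/572)*(-94) = (436*(1/572))*(-94) = (109/143)*(-94) = -10246/143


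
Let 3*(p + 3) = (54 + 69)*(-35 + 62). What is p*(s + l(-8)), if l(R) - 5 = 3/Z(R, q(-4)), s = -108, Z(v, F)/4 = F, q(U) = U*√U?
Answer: -113712 + 207*I/2 ≈ -1.1371e+5 + 103.5*I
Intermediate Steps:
q(U) = U^(3/2)
Z(v, F) = 4*F
l(R) = 5 + 3*I/32 (l(R) = 5 + 3/((4*(-4)^(3/2))) = 5 + 3/((4*(-8*I))) = 5 + 3/((-32*I)) = 5 + 3*(I/32) = 5 + 3*I/32)
p = 1104 (p = -3 + ((54 + 69)*(-35 + 62))/3 = -3 + (123*27)/3 = -3 + (⅓)*3321 = -3 + 1107 = 1104)
p*(s + l(-8)) = 1104*(-108 + (5 + 3*I/32)) = 1104*(-103 + 3*I/32) = -113712 + 207*I/2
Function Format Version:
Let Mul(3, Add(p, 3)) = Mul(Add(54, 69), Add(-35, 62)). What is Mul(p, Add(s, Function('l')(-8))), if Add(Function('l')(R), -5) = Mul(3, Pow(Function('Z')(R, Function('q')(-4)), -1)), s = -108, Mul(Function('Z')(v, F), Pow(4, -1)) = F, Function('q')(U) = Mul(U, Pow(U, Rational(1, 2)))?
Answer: Add(-113712, Mul(Rational(207, 2), I)) ≈ Add(-1.1371e+5, Mul(103.50, I))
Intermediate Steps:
Function('q')(U) = Pow(U, Rational(3, 2))
Function('Z')(v, F) = Mul(4, F)
Function('l')(R) = Add(5, Mul(Rational(3, 32), I)) (Function('l')(R) = Add(5, Mul(3, Pow(Mul(4, Pow(-4, Rational(3, 2))), -1))) = Add(5, Mul(3, Pow(Mul(4, Mul(-8, I)), -1))) = Add(5, Mul(3, Pow(Mul(-32, I), -1))) = Add(5, Mul(3, Mul(Rational(1, 32), I))) = Add(5, Mul(Rational(3, 32), I)))
p = 1104 (p = Add(-3, Mul(Rational(1, 3), Mul(Add(54, 69), Add(-35, 62)))) = Add(-3, Mul(Rational(1, 3), Mul(123, 27))) = Add(-3, Mul(Rational(1, 3), 3321)) = Add(-3, 1107) = 1104)
Mul(p, Add(s, Function('l')(-8))) = Mul(1104, Add(-108, Add(5, Mul(Rational(3, 32), I)))) = Mul(1104, Add(-103, Mul(Rational(3, 32), I))) = Add(-113712, Mul(Rational(207, 2), I))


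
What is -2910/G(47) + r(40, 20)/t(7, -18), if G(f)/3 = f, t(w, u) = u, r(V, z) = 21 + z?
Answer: -19387/846 ≈ -22.916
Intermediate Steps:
G(f) = 3*f
-2910/G(47) + r(40, 20)/t(7, -18) = -2910/(3*47) + (21 + 20)/(-18) = -2910/141 + 41*(-1/18) = -2910*1/141 - 41/18 = -970/47 - 41/18 = -19387/846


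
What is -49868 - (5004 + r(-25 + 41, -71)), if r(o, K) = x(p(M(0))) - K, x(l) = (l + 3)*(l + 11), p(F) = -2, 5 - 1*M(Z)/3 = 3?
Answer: -54952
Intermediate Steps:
M(Z) = 6 (M(Z) = 15 - 3*3 = 15 - 9 = 6)
x(l) = (3 + l)*(11 + l)
r(o, K) = 9 - K (r(o, K) = (33 + (-2)² + 14*(-2)) - K = (33 + 4 - 28) - K = 9 - K)
-49868 - (5004 + r(-25 + 41, -71)) = -49868 - (5004 + (9 - 1*(-71))) = -49868 - (5004 + (9 + 71)) = -49868 - (5004 + 80) = -49868 - 1*5084 = -49868 - 5084 = -54952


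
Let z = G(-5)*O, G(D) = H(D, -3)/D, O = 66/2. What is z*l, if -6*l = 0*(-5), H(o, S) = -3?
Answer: 0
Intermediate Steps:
O = 33 (O = 66*(½) = 33)
l = 0 (l = -0*(-5) = -⅙*0 = 0)
G(D) = -3/D
z = 99/5 (z = -3/(-5)*33 = -3*(-⅕)*33 = (⅗)*33 = 99/5 ≈ 19.800)
z*l = (99/5)*0 = 0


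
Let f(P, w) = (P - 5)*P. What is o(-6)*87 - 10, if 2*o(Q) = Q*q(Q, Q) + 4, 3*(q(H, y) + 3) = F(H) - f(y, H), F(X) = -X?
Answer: 6167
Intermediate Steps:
f(P, w) = P*(-5 + P) (f(P, w) = (-5 + P)*P = P*(-5 + P))
q(H, y) = -3 - H/3 - y*(-5 + y)/3 (q(H, y) = -3 + (-H - y*(-5 + y))/3 = -3 + (-H/3 - y*(-5 + y)/3) = -3 - H/3 - y*(-5 + y)/3)
o(Q) = 2 + Q*(-3 - Q/3 - Q*(-5 + Q)/3)/2 (o(Q) = (Q*(-3 - Q/3 - Q*(-5 + Q)/3) + 4)/2 = (4 + Q*(-3 - Q/3 - Q*(-5 + Q)/3))/2 = 2 + Q*(-3 - Q/3 - Q*(-5 + Q)/3)/2)
o(-6)*87 - 10 = (2 - 1/6*(-6)*(9 - 6 - 6*(-5 - 6)))*87 - 10 = (2 - 1/6*(-6)*(9 - 6 - 6*(-11)))*87 - 10 = (2 - 1/6*(-6)*(9 - 6 + 66))*87 - 10 = (2 - 1/6*(-6)*69)*87 - 10 = (2 + 69)*87 - 10 = 71*87 - 10 = 6177 - 10 = 6167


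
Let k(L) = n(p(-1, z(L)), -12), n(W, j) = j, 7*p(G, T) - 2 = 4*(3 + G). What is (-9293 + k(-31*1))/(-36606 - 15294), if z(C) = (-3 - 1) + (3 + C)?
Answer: 1861/10380 ≈ 0.17929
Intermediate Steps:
z(C) = -1 + C (z(C) = -4 + (3 + C) = -1 + C)
p(G, T) = 2 + 4*G/7 (p(G, T) = 2/7 + (4*(3 + G))/7 = 2/7 + (12 + 4*G)/7 = 2/7 + (12/7 + 4*G/7) = 2 + 4*G/7)
k(L) = -12
(-9293 + k(-31*1))/(-36606 - 15294) = (-9293 - 12)/(-36606 - 15294) = -9305/(-51900) = -9305*(-1/51900) = 1861/10380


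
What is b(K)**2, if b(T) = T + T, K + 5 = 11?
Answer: 144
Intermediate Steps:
K = 6 (K = -5 + 11 = 6)
b(T) = 2*T
b(K)**2 = (2*6)**2 = 12**2 = 144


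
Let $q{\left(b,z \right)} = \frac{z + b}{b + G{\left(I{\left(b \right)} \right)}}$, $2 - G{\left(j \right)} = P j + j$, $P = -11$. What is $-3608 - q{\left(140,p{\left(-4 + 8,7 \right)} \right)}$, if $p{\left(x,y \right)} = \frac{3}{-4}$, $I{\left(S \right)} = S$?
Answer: $- \frac{22254701}{6168} \approx -3608.1$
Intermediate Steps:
$p{\left(x,y \right)} = - \frac{3}{4}$ ($p{\left(x,y \right)} = 3 \left(- \frac{1}{4}\right) = - \frac{3}{4}$)
$G{\left(j \right)} = 2 + 10 j$ ($G{\left(j \right)} = 2 - \left(- 11 j + j\right) = 2 - - 10 j = 2 + 10 j$)
$q{\left(b,z \right)} = \frac{b + z}{2 + 11 b}$ ($q{\left(b,z \right)} = \frac{z + b}{b + \left(2 + 10 b\right)} = \frac{b + z}{2 + 11 b}$)
$-3608 - q{\left(140,p{\left(-4 + 8,7 \right)} \right)} = -3608 - \frac{140 - \frac{3}{4}}{2 + 11 \cdot 140} = -3608 - \frac{1}{2 + 1540} \cdot \frac{557}{4} = -3608 - \frac{1}{1542} \cdot \frac{557}{4} = -3608 - \frac{557}{6168} = - \frac{22254701}{6168}$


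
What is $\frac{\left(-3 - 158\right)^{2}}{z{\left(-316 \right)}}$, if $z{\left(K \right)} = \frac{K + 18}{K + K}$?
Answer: $\frac{8191036}{149} \approx 54973.0$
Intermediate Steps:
$z{\left(K \right)} = \frac{18 + K}{2 K}$
$\frac{\left(-3 - 158\right)^{2}}{z{\left(-316 \right)}} = \frac{\left(-3 - 158\right)^{2}}{\frac{1}{2} \frac{1}{-316} \left(18 - 316\right)} = \frac{\left(-161\right)^{2}}{\frac{1}{2} \left(- \frac{1}{316}\right) \left(-298\right)} = \frac{25921}{\frac{149}{316}} = 25921 \cdot \frac{316}{149} = \frac{8191036}{149}$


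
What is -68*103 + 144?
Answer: -6860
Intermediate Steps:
-68*103 + 144 = -7004 + 144 = -6860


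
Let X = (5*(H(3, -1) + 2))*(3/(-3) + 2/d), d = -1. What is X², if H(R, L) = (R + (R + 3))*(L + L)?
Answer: 57600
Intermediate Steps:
H(R, L) = 2*L*(3 + 2*R) (H(R, L) = (R + (3 + R))*(2*L) = (3 + 2*R)*(2*L) = 2*L*(3 + 2*R))
X = 240 (X = (5*(2*(-1)*(3 + 2*3) + 2))*(3/(-3) + 2/(-1)) = (5*(2*(-1)*(3 + 6) + 2))*(3*(-⅓) + 2*(-1)) = (5*(2*(-1)*9 + 2))*(-1 - 2) = (5*(-18 + 2))*(-3) = (5*(-16))*(-3) = -80*(-3) = 240)
X² = 240² = 57600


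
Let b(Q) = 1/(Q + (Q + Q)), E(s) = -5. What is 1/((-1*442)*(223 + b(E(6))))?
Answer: -15/1478048 ≈ -1.0149e-5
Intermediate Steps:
b(Q) = 1/(3*Q) (b(Q) = 1/(Q + 2*Q) = 1/(3*Q))
1/((-1*442)*(223 + b(E(6)))) = 1/((-1*442)*(223 + (1/3)/(-5))) = 1/(-442*(223 + (1/3)*(-1/5))) = 1/(-442*(223 - 1/15)) = 1/(-442*3344/15) = 1/(-1478048/15) = -15/1478048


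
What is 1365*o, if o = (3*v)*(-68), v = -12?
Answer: 3341520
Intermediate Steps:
o = 2448 (o = (3*(-12))*(-68) = -36*(-68) = 2448)
1365*o = 1365*2448 = 3341520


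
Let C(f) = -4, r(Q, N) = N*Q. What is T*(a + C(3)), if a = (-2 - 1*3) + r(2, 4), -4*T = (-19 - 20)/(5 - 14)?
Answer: 13/12 ≈ 1.0833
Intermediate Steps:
T = -13/12 (T = -(-19 - 20)/(4*(5 - 14)) = -(-39)/(4*(-9)) = -(-39)*(-1)/(4*9) = -¼*13/3 = -13/12 ≈ -1.0833)
a = 3 (a = (-2 - 1*3) + 4*2 = (-2 - 3) + 8 = -5 + 8 = 3)
T*(a + C(3)) = -13*(3 - 4)/12 = -13/12*(-1) = 13/12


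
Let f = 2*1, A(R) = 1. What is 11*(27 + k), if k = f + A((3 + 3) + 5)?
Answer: 330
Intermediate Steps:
f = 2
k = 3 (k = 2 + 1 = 3)
11*(27 + k) = 11*(27 + 3) = 11*30 = 330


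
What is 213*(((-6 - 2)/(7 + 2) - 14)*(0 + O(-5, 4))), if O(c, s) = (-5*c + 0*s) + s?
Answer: -275906/3 ≈ -91969.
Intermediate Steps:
O(c, s) = s - 5*c (O(c, s) = (-5*c + 0) + s = -5*c + s = s - 5*c)
213*(((-6 - 2)/(7 + 2) - 14)*(0 + O(-5, 4))) = 213*(((-6 - 2)/(7 + 2) - 14)*(0 + (4 - 5*(-5)))) = 213*((-8/9 - 14)*(0 + (4 + 25))) = 213*((-8*⅑ - 14)*(0 + 29)) = 213*((-8/9 - 14)*29) = 213*(-134/9*29) = 213*(-3886/9) = -275906/3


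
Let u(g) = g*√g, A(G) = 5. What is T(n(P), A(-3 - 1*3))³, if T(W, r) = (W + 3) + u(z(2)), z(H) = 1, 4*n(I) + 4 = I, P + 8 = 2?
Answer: 27/8 ≈ 3.3750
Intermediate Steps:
P = -6 (P = -8 + 2 = -6)
n(I) = -1 + I/4
u(g) = g^(3/2)
T(W, r) = 4 + W (T(W, r) = (W + 3) + 1^(3/2) = (3 + W) + 1 = 4 + W)
T(n(P), A(-3 - 1*3))³ = (4 + (-1 + (¼)*(-6)))³ = (4 + (-1 - 3/2))³ = (4 - 5/2)³ = (3/2)³ = 27/8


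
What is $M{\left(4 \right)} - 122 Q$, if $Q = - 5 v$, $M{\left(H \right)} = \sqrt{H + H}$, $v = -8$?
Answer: $-4880 + 2 \sqrt{2} \approx -4877.2$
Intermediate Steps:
$M{\left(H \right)} = \sqrt{2} \sqrt{H}$ ($M{\left(H \right)} = \sqrt{2 H} = \sqrt{2} \sqrt{H}$)
$Q = 40$ ($Q = \left(-5\right) \left(-8\right) = 40$)
$M{\left(4 \right)} - 122 Q = \sqrt{2} \sqrt{4} - 4880 = \sqrt{2} \cdot 2 - 4880 = 2 \sqrt{2} - 4880 = -4880 + 2 \sqrt{2}$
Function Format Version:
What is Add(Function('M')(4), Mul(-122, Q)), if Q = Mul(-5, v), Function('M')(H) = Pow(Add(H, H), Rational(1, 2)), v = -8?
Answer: Add(-4880, Mul(2, Pow(2, Rational(1, 2)))) ≈ -4877.2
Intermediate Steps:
Function('M')(H) = Mul(Pow(2, Rational(1, 2)), Pow(H, Rational(1, 2))) (Function('M')(H) = Pow(Mul(2, H), Rational(1, 2)) = Mul(Pow(2, Rational(1, 2)), Pow(H, Rational(1, 2))))
Q = 40 (Q = Mul(-5, -8) = 40)
Add(Function('M')(4), Mul(-122, Q)) = Add(Mul(Pow(2, Rational(1, 2)), Pow(4, Rational(1, 2))), Mul(-122, 40)) = Add(Mul(Pow(2, Rational(1, 2)), 2), -4880) = Add(Mul(2, Pow(2, Rational(1, 2))), -4880) = Add(-4880, Mul(2, Pow(2, Rational(1, 2))))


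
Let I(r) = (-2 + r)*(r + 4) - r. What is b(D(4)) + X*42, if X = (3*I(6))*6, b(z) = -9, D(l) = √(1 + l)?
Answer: 25695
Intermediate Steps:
I(r) = -r + (-2 + r)*(4 + r) (I(r) = (-2 + r)*(4 + r) - r = -r + (-2 + r)*(4 + r))
X = 612 (X = (3*(-8 + 6 + 6²))*6 = (3*(-8 + 6 + 36))*6 = (3*34)*6 = 102*6 = 612)
b(D(4)) + X*42 = -9 + 612*42 = -9 + 25704 = 25695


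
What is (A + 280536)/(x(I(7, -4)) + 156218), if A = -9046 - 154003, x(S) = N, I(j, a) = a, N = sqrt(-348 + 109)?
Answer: 18353584166/24404063763 - 117487*I*sqrt(239)/24404063763 ≈ 0.75207 - 7.4426e-5*I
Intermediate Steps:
N = I*sqrt(239) (N = sqrt(-239) = I*sqrt(239) ≈ 15.46*I)
x(S) = I*sqrt(239)
A = -163049
(A + 280536)/(x(I(7, -4)) + 156218) = (-163049 + 280536)/(I*sqrt(239) + 156218) = 117487/(156218 + I*sqrt(239))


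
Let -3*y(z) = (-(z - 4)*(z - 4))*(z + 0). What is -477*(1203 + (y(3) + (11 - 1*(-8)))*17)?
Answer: -736011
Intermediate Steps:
y(z) = z*(-4 + z)²/3 (y(z) = -(-(z - 4)*(z - 4))*(z + 0)/3 = -(-(-4 + z)*(-4 + z))*z/3 = -(-(-4 + z)²)*z/3 = -(-1)*z*(-4 + z)²/3 = z*(-4 + z)²/3)
-477*(1203 + (y(3) + (11 - 1*(-8)))*17) = -477*(1203 + ((⅓)*3*(-4 + 3)² + (11 - 1*(-8)))*17) = -477*(1203 + ((⅓)*3*(-1)² + (11 + 8))*17) = -477*(1203 + ((⅓)*3*1 + 19)*17) = -477*(1203 + (1 + 19)*17) = -477*(1203 + 20*17) = -477*(1203 + 340) = -477*1543 = -736011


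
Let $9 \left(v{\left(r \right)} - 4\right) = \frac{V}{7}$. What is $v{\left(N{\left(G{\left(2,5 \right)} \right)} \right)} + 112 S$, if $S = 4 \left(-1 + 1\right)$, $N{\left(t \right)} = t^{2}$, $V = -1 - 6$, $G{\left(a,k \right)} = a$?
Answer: $\frac{35}{9} \approx 3.8889$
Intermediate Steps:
$V = -7$ ($V = -1 - 6 = -7$)
$v{\left(r \right)} = \frac{35}{9}$ ($v{\left(r \right)} = 4 + \frac{\left(-7\right) \frac{1}{7}}{9} = 4 + \frac{1}{9} \left(-1\right) = 4 - \frac{1}{9} = \frac{35}{9}$)
$S = 0$ ($S = 4 \cdot 0 = 0$)
$v{\left(N{\left(G{\left(2,5 \right)} \right)} \right)} + 112 S = \frac{35}{9} + 112 \cdot 0 = \frac{35}{9} + 0 = \frac{35}{9}$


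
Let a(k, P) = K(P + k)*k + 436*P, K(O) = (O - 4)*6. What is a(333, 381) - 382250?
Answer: 1202446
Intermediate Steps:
K(O) = -24 + 6*O (K(O) = (-4 + O)*6 = -24 + 6*O)
a(k, P) = 436*P + k*(-24 + 6*P + 6*k) (a(k, P) = (-24 + 6*(P + k))*k + 436*P = (-24 + (6*P + 6*k))*k + 436*P = (-24 + 6*P + 6*k)*k + 436*P = k*(-24 + 6*P + 6*k) + 436*P = 436*P + k*(-24 + 6*P + 6*k))
a(333, 381) - 382250 = (436*381 + 6*333*(-4 + 381 + 333)) - 382250 = (166116 + 6*333*710) - 382250 = (166116 + 1418580) - 382250 = 1584696 - 382250 = 1202446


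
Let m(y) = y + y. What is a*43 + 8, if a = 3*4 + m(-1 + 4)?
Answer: 782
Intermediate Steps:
m(y) = 2*y
a = 18 (a = 3*4 + 2*(-1 + 4) = 12 + 2*3 = 12 + 6 = 18)
a*43 + 8 = 18*43 + 8 = 774 + 8 = 782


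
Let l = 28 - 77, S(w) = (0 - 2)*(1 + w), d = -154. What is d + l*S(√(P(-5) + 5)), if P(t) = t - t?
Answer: -56 + 98*√5 ≈ 163.13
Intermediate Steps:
P(t) = 0
S(w) = -2 - 2*w (S(w) = -2*(1 + w) = -2 - 2*w)
l = -49
d + l*S(√(P(-5) + 5)) = -154 - 49*(-2 - 2*√(0 + 5)) = -154 - 49*(-2 - 2*√5) = -154 + (98 + 98*√5) = -56 + 98*√5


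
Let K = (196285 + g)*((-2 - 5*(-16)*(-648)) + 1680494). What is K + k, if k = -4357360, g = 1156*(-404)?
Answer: -440943971188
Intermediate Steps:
g = -467024
K = -440939613828 (K = (196285 - 467024)*((-2 - 5*(-16)*(-648)) + 1680494) = -270739*((-2 + 80*(-648)) + 1680494) = -270739*((-2 - 51840) + 1680494) = -270739*(-51842 + 1680494) = -270739*1628652 = -440939613828)
K + k = -440939613828 - 4357360 = -440943971188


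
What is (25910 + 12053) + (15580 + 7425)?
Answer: 60968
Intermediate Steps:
(25910 + 12053) + (15580 + 7425) = 37963 + 23005 = 60968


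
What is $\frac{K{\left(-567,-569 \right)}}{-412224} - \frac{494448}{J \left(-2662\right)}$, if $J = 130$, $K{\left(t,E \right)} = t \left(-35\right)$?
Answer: $\frac{16412980971}{11887853120} \approx 1.3807$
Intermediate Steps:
$K{\left(t,E \right)} = - 35 t$
$\frac{K{\left(-567,-569 \right)}}{-412224} - \frac{494448}{J \left(-2662\right)} = \frac{\left(-35\right) \left(-567\right)}{-412224} - \frac{494448}{130 \left(-2662\right)} = 19845 \left(- \frac{1}{412224}\right) - \frac{494448}{-346060} = - \frac{6615}{137408} - - \frac{123612}{86515} = - \frac{6615}{137408} + \frac{123612}{86515} = \frac{16412980971}{11887853120}$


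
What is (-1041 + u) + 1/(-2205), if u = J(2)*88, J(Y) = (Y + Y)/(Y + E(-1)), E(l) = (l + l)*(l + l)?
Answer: -2166046/2205 ≈ -982.33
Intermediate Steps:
E(l) = 4*l**2 (E(l) = (2*l)*(2*l) = 4*l**2)
J(Y) = 2*Y/(4 + Y) (J(Y) = (Y + Y)/(Y + 4*(-1)**2) = (2*Y)/(Y + 4*1) = (2*Y)/(Y + 4) = (2*Y)/(4 + Y) = 2*Y/(4 + Y))
u = 176/3 (u = (2*2/(4 + 2))*88 = (2*2/6)*88 = (2*2*(1/6))*88 = (2/3)*88 = 176/3 ≈ 58.667)
(-1041 + u) + 1/(-2205) = (-1041 + 176/3) + 1/(-2205) = -2947/3 - 1/2205 = -2166046/2205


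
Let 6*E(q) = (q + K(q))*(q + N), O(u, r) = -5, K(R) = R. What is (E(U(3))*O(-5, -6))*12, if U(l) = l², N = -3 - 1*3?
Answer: -540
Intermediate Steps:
N = -6 (N = -3 - 3 = -6)
E(q) = q*(-6 + q)/3 (E(q) = ((q + q)*(q - 6))/6 = ((2*q)*(-6 + q))/6 = (2*q*(-6 + q))/6 = q*(-6 + q)/3)
(E(U(3))*O(-5, -6))*12 = (((⅓)*3²*(-6 + 3²))*(-5))*12 = (((⅓)*9*(-6 + 9))*(-5))*12 = (((⅓)*9*3)*(-5))*12 = (9*(-5))*12 = -45*12 = -540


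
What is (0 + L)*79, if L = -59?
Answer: -4661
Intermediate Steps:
(0 + L)*79 = (0 - 59)*79 = -59*79 = -4661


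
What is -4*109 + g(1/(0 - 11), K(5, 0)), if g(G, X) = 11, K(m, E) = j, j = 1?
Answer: -425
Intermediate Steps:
K(m, E) = 1
-4*109 + g(1/(0 - 11), K(5, 0)) = -4*109 + 11 = -436 + 11 = -425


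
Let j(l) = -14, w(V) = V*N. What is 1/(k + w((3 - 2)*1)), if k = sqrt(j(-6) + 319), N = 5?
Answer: -1/56 + sqrt(305)/280 ≈ 0.044515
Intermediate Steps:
w(V) = 5*V (w(V) = V*5 = 5*V)
k = sqrt(305) (k = sqrt(-14 + 319) = sqrt(305) ≈ 17.464)
1/(k + w((3 - 2)*1)) = 1/(sqrt(305) + 5*((3 - 2)*1)) = 1/(sqrt(305) + 5*(1*1)) = 1/(sqrt(305) + 5*1) = 1/(sqrt(305) + 5) = 1/(5 + sqrt(305))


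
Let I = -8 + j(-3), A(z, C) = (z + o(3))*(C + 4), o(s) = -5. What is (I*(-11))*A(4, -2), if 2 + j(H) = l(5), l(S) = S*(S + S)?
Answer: 880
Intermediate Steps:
l(S) = 2*S**2 (l(S) = S*(2*S) = 2*S**2)
j(H) = 48 (j(H) = -2 + 2*5**2 = -2 + 2*25 = -2 + 50 = 48)
A(z, C) = (-5 + z)*(4 + C) (A(z, C) = (z - 5)*(C + 4) = (-5 + z)*(4 + C))
I = 40 (I = -8 + 48 = 40)
(I*(-11))*A(4, -2) = (40*(-11))*(-20 - 5*(-2) + 4*4 - 2*4) = -440*(-20 + 10 + 16 - 8) = -440*(-2) = 880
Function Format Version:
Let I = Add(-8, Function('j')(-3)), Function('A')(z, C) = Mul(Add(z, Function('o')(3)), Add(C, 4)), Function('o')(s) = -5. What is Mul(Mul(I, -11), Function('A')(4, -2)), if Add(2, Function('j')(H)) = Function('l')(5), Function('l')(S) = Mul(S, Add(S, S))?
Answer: 880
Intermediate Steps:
Function('l')(S) = Mul(2, Pow(S, 2)) (Function('l')(S) = Mul(S, Mul(2, S)) = Mul(2, Pow(S, 2)))
Function('j')(H) = 48 (Function('j')(H) = Add(-2, Mul(2, Pow(5, 2))) = Add(-2, Mul(2, 25)) = Add(-2, 50) = 48)
Function('A')(z, C) = Mul(Add(-5, z), Add(4, C)) (Function('A')(z, C) = Mul(Add(z, -5), Add(C, 4)) = Mul(Add(-5, z), Add(4, C)))
I = 40 (I = Add(-8, 48) = 40)
Mul(Mul(I, -11), Function('A')(4, -2)) = Mul(Mul(40, -11), Add(-20, Mul(-5, -2), Mul(4, 4), Mul(-2, 4))) = Mul(-440, Add(-20, 10, 16, -8)) = Mul(-440, -2) = 880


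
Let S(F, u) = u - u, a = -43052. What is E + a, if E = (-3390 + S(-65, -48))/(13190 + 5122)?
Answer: -131395269/3052 ≈ -43052.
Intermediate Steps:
S(F, u) = 0
E = -565/3052 (E = (-3390 + 0)/(13190 + 5122) = -3390/18312 = -3390*1/18312 = -565/3052 ≈ -0.18512)
E + a = -565/3052 - 43052 = -131395269/3052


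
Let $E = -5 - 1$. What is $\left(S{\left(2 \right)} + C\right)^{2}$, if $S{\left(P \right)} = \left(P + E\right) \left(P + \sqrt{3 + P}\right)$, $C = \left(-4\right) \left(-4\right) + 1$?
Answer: $161 - 72 \sqrt{5} \approx 0.0031056$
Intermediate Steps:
$E = -6$ ($E = -5 - 1 = -6$)
$C = 17$ ($C = 16 + 1 = 17$)
$S{\left(P \right)} = \left(-6 + P\right) \left(P + \sqrt{3 + P}\right)$ ($S{\left(P \right)} = \left(P - 6\right) \left(P + \sqrt{3 + P}\right) = \left(-6 + P\right) \left(P + \sqrt{3 + P}\right)$)
$\left(S{\left(2 \right)} + C\right)^{2} = \left(\left(2^{2} - 12 - 6 \sqrt{3 + 2} + 2 \sqrt{3 + 2}\right) + 17\right)^{2} = \left(\left(4 - 12 - 6 \sqrt{5} + 2 \sqrt{5}\right) + 17\right)^{2} = \left(\left(-8 - 4 \sqrt{5}\right) + 17\right)^{2} = \left(9 - 4 \sqrt{5}\right)^{2}$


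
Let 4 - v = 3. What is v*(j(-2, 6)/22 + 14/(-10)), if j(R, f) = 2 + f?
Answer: -57/55 ≈ -1.0364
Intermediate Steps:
v = 1 (v = 4 - 1*3 = 4 - 3 = 1)
v*(j(-2, 6)/22 + 14/(-10)) = 1*((2 + 6)/22 + 14/(-10)) = 1*(8*(1/22) + 14*(-⅒)) = 1*(4/11 - 7/5) = 1*(-57/55) = -57/55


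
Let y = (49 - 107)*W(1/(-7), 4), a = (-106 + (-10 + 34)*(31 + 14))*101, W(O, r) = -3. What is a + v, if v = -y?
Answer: 98200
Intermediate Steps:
a = 98374 (a = (-106 + 24*45)*101 = (-106 + 1080)*101 = 974*101 = 98374)
y = 174 (y = (49 - 107)*(-3) = -58*(-3) = 174)
v = -174 (v = -1*174 = -174)
a + v = 98374 - 174 = 98200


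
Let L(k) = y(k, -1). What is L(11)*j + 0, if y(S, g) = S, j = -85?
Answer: -935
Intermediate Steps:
L(k) = k
L(11)*j + 0 = 11*(-85) + 0 = -935 + 0 = -935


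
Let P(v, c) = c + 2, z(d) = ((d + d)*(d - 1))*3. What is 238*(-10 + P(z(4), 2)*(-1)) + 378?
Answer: -2954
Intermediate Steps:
z(d) = 6*d*(-1 + d) (z(d) = ((2*d)*(-1 + d))*3 = (2*d*(-1 + d))*3 = 6*d*(-1 + d))
P(v, c) = 2 + c
238*(-10 + P(z(4), 2)*(-1)) + 378 = 238*(-10 + (2 + 2)*(-1)) + 378 = 238*(-10 + 4*(-1)) + 378 = 238*(-10 - 4) + 378 = 238*(-14) + 378 = -3332 + 378 = -2954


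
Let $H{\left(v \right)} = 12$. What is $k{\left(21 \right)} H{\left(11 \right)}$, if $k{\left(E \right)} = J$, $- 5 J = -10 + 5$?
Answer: $12$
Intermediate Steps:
$J = 1$ ($J = - \frac{-10 + 5}{5} = \left(- \frac{1}{5}\right) \left(-5\right) = 1$)
$k{\left(E \right)} = 1$
$k{\left(21 \right)} H{\left(11 \right)} = 1 \cdot 12 = 12$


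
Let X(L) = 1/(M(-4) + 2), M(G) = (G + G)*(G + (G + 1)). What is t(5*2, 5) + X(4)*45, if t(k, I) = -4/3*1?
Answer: -97/174 ≈ -0.55747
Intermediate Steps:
M(G) = 2*G*(1 + 2*G) (M(G) = (2*G)*(G + (1 + G)) = (2*G)*(1 + 2*G) = 2*G*(1 + 2*G))
t(k, I) = -4/3 (t(k, I) = -4*⅓*1 = -4/3*1 = -4/3)
X(L) = 1/58 (X(L) = 1/(2*(-4)*(1 + 2*(-4)) + 2) = 1/(2*(-4)*(1 - 8) + 2) = 1/(2*(-4)*(-7) + 2) = 1/(56 + 2) = 1/58)
t(5*2, 5) + X(4)*45 = -4/3 + (1/58)*45 = -4/3 + 45/58 = -97/174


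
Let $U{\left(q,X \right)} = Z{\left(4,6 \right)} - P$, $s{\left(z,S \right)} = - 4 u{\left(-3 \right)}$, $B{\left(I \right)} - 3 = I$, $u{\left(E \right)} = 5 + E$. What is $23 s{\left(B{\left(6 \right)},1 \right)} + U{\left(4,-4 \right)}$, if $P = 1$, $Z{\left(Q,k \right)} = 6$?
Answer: $-179$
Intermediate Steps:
$B{\left(I \right)} = 3 + I$
$s{\left(z,S \right)} = -8$ ($s{\left(z,S \right)} = - 4 \left(5 - 3\right) = \left(-4\right) 2 = -8$)
$U{\left(q,X \right)} = 5$ ($U{\left(q,X \right)} = 6 - 1 = 5$)
$23 s{\left(B{\left(6 \right)},1 \right)} + U{\left(4,-4 \right)} = 23 \left(-8\right) + 5 = -184 + 5 = -179$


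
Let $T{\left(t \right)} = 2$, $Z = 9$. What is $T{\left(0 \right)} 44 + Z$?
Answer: $97$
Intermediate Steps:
$T{\left(0 \right)} 44 + Z = 2 \cdot 44 + 9 = 88 + 9 = 97$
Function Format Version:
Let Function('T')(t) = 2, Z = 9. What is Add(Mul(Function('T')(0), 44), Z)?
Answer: 97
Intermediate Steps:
Add(Mul(Function('T')(0), 44), Z) = Add(Mul(2, 44), 9) = Add(88, 9) = 97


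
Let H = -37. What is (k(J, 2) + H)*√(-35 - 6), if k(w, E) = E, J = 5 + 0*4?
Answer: -35*I*√41 ≈ -224.11*I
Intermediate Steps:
J = 5 (J = 5 + 0 = 5)
(k(J, 2) + H)*√(-35 - 6) = (2 - 37)*√(-35 - 6) = -35*I*√41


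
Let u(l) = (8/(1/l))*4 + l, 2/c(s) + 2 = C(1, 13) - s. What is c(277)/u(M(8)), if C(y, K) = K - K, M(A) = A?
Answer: -1/36828 ≈ -2.7153e-5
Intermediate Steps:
C(y, K) = 0
c(s) = 2/(-2 - s) (c(s) = 2/(-2 + (0 - s)) = 2/(-2 - s))
u(l) = 33*l (u(l) = (8*l)*4 + l = 32*l + l = 33*l)
c(277)/u(M(8)) = (-2/(2 + 277))/((33*8)) = -2/279/264 = -2*1/279*(1/264) = -2/279*1/264 = -1/36828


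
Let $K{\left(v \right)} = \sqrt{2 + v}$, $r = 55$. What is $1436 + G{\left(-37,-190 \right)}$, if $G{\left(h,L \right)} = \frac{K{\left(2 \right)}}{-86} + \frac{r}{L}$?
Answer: $\frac{2345913}{1634} \approx 1435.7$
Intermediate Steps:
$G{\left(h,L \right)} = - \frac{1}{43} + \frac{55}{L}$ ($G{\left(h,L \right)} = \frac{\sqrt{2 + 2}}{-86} + \frac{55}{L} = \sqrt{4} \left(- \frac{1}{86}\right) + \frac{55}{L} = 2 \left(- \frac{1}{86}\right) + \frac{55}{L} = - \frac{1}{43} + \frac{55}{L}$)
$1436 + G{\left(-37,-190 \right)} = 1436 + \frac{2365 - -190}{43 \left(-190\right)} = 1436 + \frac{1}{43} \left(- \frac{1}{190}\right) \left(2365 + 190\right) = 1436 + \frac{1}{43} \left(- \frac{1}{190}\right) 2555 = 1436 - \frac{511}{1634} = \frac{2345913}{1634}$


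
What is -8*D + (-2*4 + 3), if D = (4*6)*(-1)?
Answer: 187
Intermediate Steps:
D = -24 (D = 24*(-1) = -24)
-8*D + (-2*4 + 3) = -8*(-24) + (-2*4 + 3) = 192 + (-8 + 3) = 192 - 5 = 187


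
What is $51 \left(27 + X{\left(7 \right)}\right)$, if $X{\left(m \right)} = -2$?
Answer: $1275$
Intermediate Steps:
$51 \left(27 + X{\left(7 \right)}\right) = 51 \left(27 - 2\right) = 51 \cdot 25 = 1275$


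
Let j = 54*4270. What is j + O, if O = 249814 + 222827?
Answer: 703221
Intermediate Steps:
O = 472641
j = 230580
j + O = 230580 + 472641 = 703221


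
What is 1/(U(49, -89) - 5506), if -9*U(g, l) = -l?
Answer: -9/49643 ≈ -0.00018129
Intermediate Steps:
U(g, l) = l/9 (U(g, l) = -(-1)*l/9 = l/9)
1/(U(49, -89) - 5506) = 1/((⅑)*(-89) - 5506) = 1/(-89/9 - 5506) = 1/(-49643/9) = -9/49643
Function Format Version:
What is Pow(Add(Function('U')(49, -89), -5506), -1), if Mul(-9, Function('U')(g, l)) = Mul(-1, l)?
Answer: Rational(-9, 49643) ≈ -0.00018129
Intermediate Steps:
Function('U')(g, l) = Mul(Rational(1, 9), l) (Function('U')(g, l) = Mul(Rational(-1, 9), Mul(-1, l)) = Mul(Rational(1, 9), l))
Pow(Add(Function('U')(49, -89), -5506), -1) = Pow(Add(Mul(Rational(1, 9), -89), -5506), -1) = Pow(Add(Rational(-89, 9), -5506), -1) = Pow(Rational(-49643, 9), -1) = Rational(-9, 49643)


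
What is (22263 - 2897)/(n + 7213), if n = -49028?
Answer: -19366/41815 ≈ -0.46314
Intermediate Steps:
(22263 - 2897)/(n + 7213) = (22263 - 2897)/(-49028 + 7213) = 19366/(-41815) = 19366*(-1/41815) = -19366/41815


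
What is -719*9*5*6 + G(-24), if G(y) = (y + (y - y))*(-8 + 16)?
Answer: -194322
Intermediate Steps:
G(y) = 8*y (G(y) = (y + 0)*8 = y*8 = 8*y)
-719*9*5*6 + G(-24) = -719*9*5*6 + 8*(-24) = -32355*6 - 192 = -719*270 - 192 = -194130 - 192 = -194322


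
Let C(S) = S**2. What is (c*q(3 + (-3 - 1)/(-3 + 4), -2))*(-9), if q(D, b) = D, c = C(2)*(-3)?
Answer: -108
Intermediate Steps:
c = -12 (c = 2**2*(-3) = 4*(-3) = -12)
(c*q(3 + (-3 - 1)/(-3 + 4), -2))*(-9) = -12*(3 + (-3 - 1)/(-3 + 4))*(-9) = -12*(3 - 4/1)*(-9) = -12*(3 - 4*1)*(-9) = -12*(3 - 4)*(-9) = -12*(-1)*(-9) = 12*(-9) = -108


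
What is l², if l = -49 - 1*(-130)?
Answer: 6561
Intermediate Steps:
l = 81 (l = -49 + 130 = 81)
l² = 81² = 6561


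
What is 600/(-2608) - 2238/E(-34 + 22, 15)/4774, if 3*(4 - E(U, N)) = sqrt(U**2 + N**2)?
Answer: -3016449/19454050 + 1119*sqrt(41)/59675 ≈ -0.034986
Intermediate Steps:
E(U, N) = 4 - sqrt(N**2 + U**2)/3 (E(U, N) = 4 - sqrt(U**2 + N**2)/3 = 4 - sqrt(N**2 + U**2)/3)
600/(-2608) - 2238/E(-34 + 22, 15)/4774 = 600/(-2608) - 2238/(4 - sqrt(15**2 + (-34 + 22)**2)/3)/4774 = 600*(-1/2608) - 2238/(4 - sqrt(225 + (-12)**2)/3)*(1/4774) = -75/326 - 2238/(4 - sqrt(225 + 144)/3)*(1/4774) = -75/326 - 2238/(4 - sqrt(41))*(1/4774) = -75/326 - 1119/(2387*(4 - sqrt(41)))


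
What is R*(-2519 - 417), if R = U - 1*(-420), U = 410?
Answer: -2436880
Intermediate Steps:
R = 830 (R = 410 - 1*(-420) = 410 + 420 = 830)
R*(-2519 - 417) = 830*(-2519 - 417) = 830*(-2936) = -2436880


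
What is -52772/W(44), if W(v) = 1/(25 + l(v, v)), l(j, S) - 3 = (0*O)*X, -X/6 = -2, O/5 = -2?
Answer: -1477616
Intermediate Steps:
O = -10 (O = 5*(-2) = -10)
X = 12 (X = -6*(-2) = 12)
l(j, S) = 3 (l(j, S) = 3 + (0*(-10))*12 = 3 + 0*12 = 3 + 0 = 3)
W(v) = 1/28 (W(v) = 1/(25 + 3) = 1/28)
-52772/W(44) = -52772/1/28 = -52772*28 = -1477616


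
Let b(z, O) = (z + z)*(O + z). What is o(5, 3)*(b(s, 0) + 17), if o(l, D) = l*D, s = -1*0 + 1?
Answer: 285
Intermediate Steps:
s = 1 (s = 0 + 1 = 1)
b(z, O) = 2*z*(O + z) (b(z, O) = (2*z)*(O + z) = 2*z*(O + z))
o(l, D) = D*l
o(5, 3)*(b(s, 0) + 17) = (3*5)*(2*1*(0 + 1) + 17) = 15*(2*1*1 + 17) = 15*(2 + 17) = 15*19 = 285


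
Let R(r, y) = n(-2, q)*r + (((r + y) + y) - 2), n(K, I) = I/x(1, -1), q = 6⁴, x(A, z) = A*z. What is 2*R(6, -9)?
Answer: -15580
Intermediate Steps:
q = 1296
n(K, I) = -I (n(K, I) = I/((1*(-1))) = I/(-1) = I*(-1) = -I)
R(r, y) = -2 - 1295*r + 2*y (R(r, y) = (-1*1296)*r + (((r + y) + y) - 2) = -1296*r + ((r + 2*y) - 2) = -1296*r + (-2 + r + 2*y) = -2 - 1295*r + 2*y)
2*R(6, -9) = 2*(-2 - 1295*6 + 2*(-9)) = 2*(-2 - 7770 - 18) = 2*(-7790) = -15580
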